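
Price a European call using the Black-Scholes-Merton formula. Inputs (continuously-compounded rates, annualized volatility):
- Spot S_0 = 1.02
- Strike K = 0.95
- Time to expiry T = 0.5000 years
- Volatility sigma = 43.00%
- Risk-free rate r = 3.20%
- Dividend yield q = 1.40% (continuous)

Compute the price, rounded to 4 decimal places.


Answer: Price = 0.1607

Derivation:
d1 = (ln(S/K) + (r - q + 0.5*sigma^2) * T) / (sigma * sqrt(T)) = 0.41545293
d2 = d1 - sigma * sqrt(T) = 0.11139702
exp(-rT) = 0.98412732; exp(-qT) = 0.99302444
C = S_0 * exp(-qT) * N(d1) - K * exp(-rT) * N(d2)
N(d1) = 0.66109482; N(d2) = 0.54434924
C = 1.0200 * 0.99302444 * 0.66109482 - 0.9500 * 0.98412732 * 0.54434924 = 0.1607


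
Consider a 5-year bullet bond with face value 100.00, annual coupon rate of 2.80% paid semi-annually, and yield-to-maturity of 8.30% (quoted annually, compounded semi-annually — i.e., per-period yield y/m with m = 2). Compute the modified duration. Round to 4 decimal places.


Answer: Modified duration = 4.4648

Derivation:
Coupon per period c = face * coupon_rate / m = 1.400000
Periods per year m = 2; per-period yield y/m = 0.041500
Number of cashflows N = 10
Cashflows (t years, CF_t, discount factor 1/(1+y/m)^(m*t), PV):
  t = 0.5000: CF_t = 1.400000, DF = 0.960154, PV = 1.344215
  t = 1.0000: CF_t = 1.400000, DF = 0.921895, PV = 1.290653
  t = 1.5000: CF_t = 1.400000, DF = 0.885161, PV = 1.239225
  t = 2.0000: CF_t = 1.400000, DF = 0.849890, PV = 1.189847
  t = 2.5000: CF_t = 1.400000, DF = 0.816025, PV = 1.142435
  t = 3.0000: CF_t = 1.400000, DF = 0.783510, PV = 1.096914
  t = 3.5000: CF_t = 1.400000, DF = 0.752290, PV = 1.053205
  t = 4.0000: CF_t = 1.400000, DF = 0.722314, PV = 1.011239
  t = 4.5000: CF_t = 1.400000, DF = 0.693532, PV = 0.970945
  t = 5.0000: CF_t = 101.400000, DF = 0.665897, PV = 67.521987
Price P = sum_t PV_t = 77.860665
First compute Macaulay numerator sum_t t * PV_t:
  t * PV_t at t = 0.5000: 0.672108
  t * PV_t at t = 1.0000: 1.290653
  t * PV_t at t = 1.5000: 1.858838
  t * PV_t at t = 2.0000: 2.379693
  t * PV_t at t = 2.5000: 2.856089
  t * PV_t at t = 3.0000: 3.290741
  t * PV_t at t = 3.5000: 3.686219
  t * PV_t at t = 4.0000: 4.044956
  t * PV_t at t = 4.5000: 4.369252
  t * PV_t at t = 5.0000: 337.609934
Macaulay duration D = 362.058481 / 77.860665 = 4.650082
Modified duration = D / (1 + y/m) = 4.650082 / (1 + 0.041500) = 4.464793


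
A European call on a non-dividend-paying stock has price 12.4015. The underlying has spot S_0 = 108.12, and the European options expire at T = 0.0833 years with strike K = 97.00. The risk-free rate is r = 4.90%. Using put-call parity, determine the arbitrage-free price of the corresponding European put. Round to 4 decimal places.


Answer: Put price = 0.8864

Derivation:
Put-call parity: C - P = S_0 * exp(-qT) - K * exp(-rT).
S_0 * exp(-qT) = 108.1200 * 1.00000000 = 108.12000000
K * exp(-rT) = 97.0000 * 0.99592662 = 96.60488203
P = C - S*exp(-qT) + K*exp(-rT)
P = 12.4015 - 108.12000000 + 96.60488203 = 0.8864


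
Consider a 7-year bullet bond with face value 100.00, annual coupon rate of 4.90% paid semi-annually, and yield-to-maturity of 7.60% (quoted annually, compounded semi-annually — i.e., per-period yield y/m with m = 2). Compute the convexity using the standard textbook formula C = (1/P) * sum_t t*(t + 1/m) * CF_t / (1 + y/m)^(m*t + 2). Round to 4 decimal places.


Coupon per period c = face * coupon_rate / m = 2.450000
Periods per year m = 2; per-period yield y/m = 0.038000
Number of cashflows N = 14
Cashflows (t years, CF_t, discount factor 1/(1+y/m)^(m*t), PV):
  t = 0.5000: CF_t = 2.450000, DF = 0.963391, PV = 2.360308
  t = 1.0000: CF_t = 2.450000, DF = 0.928122, PV = 2.273900
  t = 1.5000: CF_t = 2.450000, DF = 0.894145, PV = 2.190655
  t = 2.0000: CF_t = 2.450000, DF = 0.861411, PV = 2.110458
  t = 2.5000: CF_t = 2.450000, DF = 0.829876, PV = 2.033196
  t = 3.0000: CF_t = 2.450000, DF = 0.799495, PV = 1.958763
  t = 3.5000: CF_t = 2.450000, DF = 0.770227, PV = 1.887055
  t = 4.0000: CF_t = 2.450000, DF = 0.742030, PV = 1.817972
  t = 4.5000: CF_t = 2.450000, DF = 0.714865, PV = 1.751418
  t = 5.0000: CF_t = 2.450000, DF = 0.688694, PV = 1.687301
  t = 5.5000: CF_t = 2.450000, DF = 0.663482, PV = 1.625531
  t = 6.0000: CF_t = 2.450000, DF = 0.639193, PV = 1.566022
  t = 6.5000: CF_t = 2.450000, DF = 0.615793, PV = 1.508692
  t = 7.0000: CF_t = 102.450000, DF = 0.593249, PV = 60.778365
Price P = sum_t PV_t = 85.549637
Convexity numerator sum_t t*(t + 1/m) * CF_t / (1+y/m)^(m*t + 2):
  t = 0.5000: term = 1.095328
  t = 1.0000: term = 3.165687
  t = 1.5000: term = 6.099589
  t = 2.0000: term = 9.793817
  t = 2.5000: term = 14.152914
  t = 3.0000: term = 19.088709
  t = 3.5000: term = 24.519857
  t = 4.0000: term = 30.371417
  t = 4.5000: term = 36.574442
  t = 5.0000: term = 43.065603
  t = 5.5000: term = 49.786825
  t = 6.0000: term = 56.684947
  t = 6.5000: term = 63.711404
  t = 7.0000: term = 2961.512772
Convexity = (1/P) * sum = 3319.623311 / 85.549637 = 38.803476

Answer: Convexity = 38.8035


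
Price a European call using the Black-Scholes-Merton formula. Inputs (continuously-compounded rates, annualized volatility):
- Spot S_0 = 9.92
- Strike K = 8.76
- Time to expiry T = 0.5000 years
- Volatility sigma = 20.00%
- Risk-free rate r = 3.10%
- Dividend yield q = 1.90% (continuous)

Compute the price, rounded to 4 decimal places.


Answer: Price = 1.3264

Derivation:
d1 = (ln(S/K) + (r - q + 0.5*sigma^2) * T) / (sigma * sqrt(T)) = 0.99247398
d2 = d1 - sigma * sqrt(T) = 0.85105262
exp(-rT) = 0.98461951; exp(-qT) = 0.99054498
C = S_0 * exp(-qT) * N(d1) - K * exp(-rT) * N(d2)
N(d1) = 0.83951682; N(d2) = 0.80262994
C = 9.9200 * 0.99054498 * 0.83951682 - 8.7600 * 0.98461951 * 0.80262994 = 1.3264


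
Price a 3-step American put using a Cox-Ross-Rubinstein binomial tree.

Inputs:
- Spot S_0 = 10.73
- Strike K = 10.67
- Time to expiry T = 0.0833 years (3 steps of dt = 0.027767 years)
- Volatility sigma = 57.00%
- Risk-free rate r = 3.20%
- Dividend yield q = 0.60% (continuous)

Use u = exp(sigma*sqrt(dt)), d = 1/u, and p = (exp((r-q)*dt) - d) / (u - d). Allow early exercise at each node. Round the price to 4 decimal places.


Answer: Price = V(0,0) = 0.7209

Derivation:
dt = T/N = 0.027767
u = exp(sigma*sqrt(dt)) = 1.099638; d = 1/u = 0.909390
p = (exp((r-q)*dt) - d) / (u - d) = 0.480069
Discount per step: exp(-r*dt) = 0.999112
Stock lattice S(k, i) with i counting down-moves:
  k=0: S(0,0) = 10.7300
  k=1: S(1,0) = 11.7991; S(1,1) = 9.7578
  k=2: S(2,0) = 12.9748; S(2,1) = 10.7300; S(2,2) = 8.8736
  k=3: S(3,0) = 14.2675; S(3,1) = 11.7991; S(3,2) = 9.7578; S(3,3) = 8.0696
Terminal payoffs V(N, i) = max(K - S_T, 0):
  V(3,0) = 0.000000; V(3,1) = 0.000000; V(3,2) = 0.912243; V(3,3) = 2.600427
Backward induction: V(k, i) = exp(-r*dt) * [p * V(k+1, i) + (1-p) * V(k+1, i+1)]; then take max(V_cont, immediate exercise) for American.
  V(2,0) = exp(-r*dt) * [p*0.000000 + (1-p)*0.000000] = 0.000000; exercise = 0.000000; V(2,0) = max -> 0.000000
  V(2,1) = exp(-r*dt) * [p*0.000000 + (1-p)*0.912243] = 0.473882; exercise = 0.000000; V(2,1) = max -> 0.473882
  V(2,2) = exp(-r*dt) * [p*0.912243 + (1-p)*2.600427] = 1.788393; exercise = 1.796391; V(2,2) = max -> 1.796391
  V(1,0) = exp(-r*dt) * [p*0.000000 + (1-p)*0.473882] = 0.246168; exercise = 0.000000; V(1,0) = max -> 0.246168
  V(1,1) = exp(-r*dt) * [p*0.473882 + (1-p)*1.796391] = 1.160465; exercise = 0.912243; V(1,1) = max -> 1.160465
  V(0,0) = exp(-r*dt) * [p*0.246168 + (1-p)*1.160465] = 0.720898; exercise = 0.000000; V(0,0) = max -> 0.720898


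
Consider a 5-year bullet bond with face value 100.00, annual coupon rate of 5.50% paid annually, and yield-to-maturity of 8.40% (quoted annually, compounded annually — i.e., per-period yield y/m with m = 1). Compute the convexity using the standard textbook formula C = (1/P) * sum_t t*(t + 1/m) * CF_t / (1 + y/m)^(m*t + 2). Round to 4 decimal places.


Coupon per period c = face * coupon_rate / m = 5.500000
Periods per year m = 1; per-period yield y/m = 0.084000
Number of cashflows N = 5
Cashflows (t years, CF_t, discount factor 1/(1+y/m)^(m*t), PV):
  t = 1.0000: CF_t = 5.500000, DF = 0.922509, PV = 5.073801
  t = 2.0000: CF_t = 5.500000, DF = 0.851023, PV = 4.680628
  t = 3.0000: CF_t = 5.500000, DF = 0.785077, PV = 4.317922
  t = 4.0000: CF_t = 5.500000, DF = 0.724241, PV = 3.983323
  t = 5.0000: CF_t = 105.500000, DF = 0.668119, PV = 70.486517
Price P = sum_t PV_t = 88.542191
Convexity numerator sum_t t*(t + 1/m) * CF_t / (1+y/m)^(m*t + 2):
  t = 1.0000: term = 8.635845
  t = 2.0000: term = 23.899940
  t = 3.0000: term = 44.095830
  t = 4.0000: term = 67.798017
  t = 5.0000: term = 1799.569977
Convexity = (1/P) * sum = 1943.999609 / 88.542191 = 21.955630

Answer: Convexity = 21.9556


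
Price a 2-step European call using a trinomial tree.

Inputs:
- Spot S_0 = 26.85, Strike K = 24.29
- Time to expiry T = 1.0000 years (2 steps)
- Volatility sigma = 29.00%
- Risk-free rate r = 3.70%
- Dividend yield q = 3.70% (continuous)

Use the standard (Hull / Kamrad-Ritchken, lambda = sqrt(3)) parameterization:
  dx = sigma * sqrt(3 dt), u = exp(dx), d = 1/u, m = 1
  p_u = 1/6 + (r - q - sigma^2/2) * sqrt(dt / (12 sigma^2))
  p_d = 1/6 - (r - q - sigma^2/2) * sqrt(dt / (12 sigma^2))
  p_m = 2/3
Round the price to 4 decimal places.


dt = T/N = 0.500000; dx = sigma*sqrt(3*dt) = 0.355176
u = exp(dx) = 1.426432; d = 1/u = 0.701050
p_u = 0.137069, p_m = 0.666667, p_d = 0.196265
Discount per step: exp(-r*dt) = 0.981670
Stock lattice S(k, j) with j the centered position index:
  k=0: S(0,+0) = 26.8500
  k=1: S(1,-1) = 18.8232; S(1,+0) = 26.8500; S(1,+1) = 38.2997
  k=2: S(2,-2) = 13.1960; S(2,-1) = 18.8232; S(2,+0) = 26.8500; S(2,+1) = 38.2997; S(2,+2) = 54.6319
Terminal payoffs V(N, j) = max(S_T - K, 0):
  V(2,-2) = 0.000000; V(2,-1) = 0.000000; V(2,+0) = 2.560000; V(2,+1) = 14.009691; V(2,+2) = 30.341894
Backward induction: V(k, j) = exp(-r*dt) * [p_u * V(k+1, j+1) + p_m * V(k+1, j) + p_d * V(k+1, j-1)]
  V(1,-1) = exp(-r*dt) * [p_u*2.560000 + p_m*0.000000 + p_d*0.000000] = 0.344464
  V(1,+0) = exp(-r*dt) * [p_u*14.009691 + p_m*2.560000 + p_d*0.000000] = 3.560475
  V(1,+1) = exp(-r*dt) * [p_u*30.341894 + p_m*14.009691 + p_d*2.560000] = 13.744514
  V(0,+0) = exp(-r*dt) * [p_u*13.744514 + p_m*3.560475 + p_d*0.344464] = 4.245917

Answer: Price = V(0,0) = 4.2459


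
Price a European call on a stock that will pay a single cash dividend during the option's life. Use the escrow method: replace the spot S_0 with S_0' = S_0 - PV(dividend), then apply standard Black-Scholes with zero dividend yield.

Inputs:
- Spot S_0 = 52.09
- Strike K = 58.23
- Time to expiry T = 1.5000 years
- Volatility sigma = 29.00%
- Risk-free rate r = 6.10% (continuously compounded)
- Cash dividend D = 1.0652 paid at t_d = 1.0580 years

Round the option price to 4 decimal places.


Answer: Price = 6.3667

Derivation:
PV(D) = D * exp(-r * t_d) = 1.0652 * 0.93750049 = 0.99862552
S_0' = S_0 - PV(D) = 52.0900 - 0.99862552 = 51.09137448
d1 = (ln(S_0'/K) + (r + sigma^2/2)*T) / (sigma*sqrt(T)) = 0.06698088
d2 = d1 - sigma*sqrt(T) = -0.28819514
exp(-rT) = 0.91256132
N(d1) = 0.52670154; N(d2) = 0.38659869
C = S_0' * N(d1) - K * exp(-rT) * N(d2) = 51.09137448 * 0.52670154 - 58.2300 * 0.91256132 * 0.38659869 = 6.3667


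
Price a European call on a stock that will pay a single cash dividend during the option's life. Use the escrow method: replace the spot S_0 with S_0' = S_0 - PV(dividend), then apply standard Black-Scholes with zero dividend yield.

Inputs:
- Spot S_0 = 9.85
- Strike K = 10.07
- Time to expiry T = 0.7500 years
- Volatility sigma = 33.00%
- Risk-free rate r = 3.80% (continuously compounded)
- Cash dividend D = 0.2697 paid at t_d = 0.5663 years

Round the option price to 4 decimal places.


Answer: Price = 1.0030

Derivation:
PV(D) = D * exp(-r * t_d) = 0.2697 * 0.97871049 = 0.26395822
S_0' = S_0 - PV(D) = 9.8500 - 0.26395822 = 9.58604178
d1 = (ln(S_0'/K) + (r + sigma^2/2)*T) / (sigma*sqrt(T)) = 0.07027876
d2 = d1 - sigma*sqrt(T) = -0.21550963
exp(-rT) = 0.97190229
N(d1) = 0.52801411; N(d2) = 0.41468500
C = S_0' * N(d1) - K * exp(-rT) * N(d2) = 9.58604178 * 0.52801411 - 10.0700 * 0.97190229 * 0.41468500 = 1.0030


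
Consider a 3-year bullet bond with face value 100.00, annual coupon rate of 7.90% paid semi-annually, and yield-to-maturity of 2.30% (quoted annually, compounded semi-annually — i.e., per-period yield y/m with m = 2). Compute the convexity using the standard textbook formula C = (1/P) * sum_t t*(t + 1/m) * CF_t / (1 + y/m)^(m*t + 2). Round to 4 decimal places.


Answer: Convexity = 9.1318

Derivation:
Coupon per period c = face * coupon_rate / m = 3.950000
Periods per year m = 2; per-period yield y/m = 0.011500
Number of cashflows N = 6
Cashflows (t years, CF_t, discount factor 1/(1+y/m)^(m*t), PV):
  t = 0.5000: CF_t = 3.950000, DF = 0.988631, PV = 3.905091
  t = 1.0000: CF_t = 3.950000, DF = 0.977391, PV = 3.860693
  t = 1.5000: CF_t = 3.950000, DF = 0.966279, PV = 3.816800
  t = 2.0000: CF_t = 3.950000, DF = 0.955293, PV = 3.773406
  t = 2.5000: CF_t = 3.950000, DF = 0.944432, PV = 3.730505
  t = 3.0000: CF_t = 103.950000, DF = 0.933694, PV = 97.057516
Price P = sum_t PV_t = 116.144012
Convexity numerator sum_t t*(t + 1/m) * CF_t / (1+y/m)^(m*t + 2):
  t = 0.5000: term = 1.908400
  t = 1.0000: term = 5.660109
  t = 1.5000: term = 11.191516
  t = 2.0000: term = 18.440461
  t = 2.5000: term = 27.346210
  t = 3.0000: term = 996.062743
Convexity = (1/P) * sum = 1060.609439 / 116.144012 = 9.131848


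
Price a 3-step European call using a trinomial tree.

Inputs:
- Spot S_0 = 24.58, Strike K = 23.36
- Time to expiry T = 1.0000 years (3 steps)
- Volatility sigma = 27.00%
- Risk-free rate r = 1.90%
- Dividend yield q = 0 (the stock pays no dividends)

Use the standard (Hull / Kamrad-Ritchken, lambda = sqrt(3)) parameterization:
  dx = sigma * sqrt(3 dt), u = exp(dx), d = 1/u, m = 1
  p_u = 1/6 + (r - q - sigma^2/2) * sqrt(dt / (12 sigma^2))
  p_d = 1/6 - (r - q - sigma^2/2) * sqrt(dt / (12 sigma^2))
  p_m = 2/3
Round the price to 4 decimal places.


dt = T/N = 0.333333; dx = sigma*sqrt(3*dt) = 0.270000
u = exp(dx) = 1.309964; d = 1/u = 0.763379
p_u = 0.155895, p_m = 0.666667, p_d = 0.177438
Discount per step: exp(-r*dt) = 0.993687
Stock lattice S(k, j) with j the centered position index:
  k=0: S(0,+0) = 24.5800
  k=1: S(1,-1) = 18.7639; S(1,+0) = 24.5800; S(1,+1) = 32.1989
  k=2: S(2,-2) = 14.3240; S(2,-1) = 18.7639; S(2,+0) = 24.5800; S(2,+1) = 32.1989; S(2,+2) = 42.1794
  k=3: S(3,-3) = 10.9346; S(3,-2) = 14.3240; S(3,-1) = 18.7639; S(3,+0) = 24.5800; S(3,+1) = 32.1989; S(3,+2) = 42.1794; S(3,+3) = 55.2536
Terminal payoffs V(N, j) = max(S_T - K, 0):
  V(3,-3) = 0.000000; V(3,-2) = 0.000000; V(3,-1) = 0.000000; V(3,+0) = 1.220000; V(3,+1) = 8.838926; V(3,+2) = 18.819449; V(3,+3) = 31.893578
Backward induction: V(k, j) = exp(-r*dt) * [p_u * V(k+1, j+1) + p_m * V(k+1, j) + p_d * V(k+1, j-1)]
  V(2,-2) = exp(-r*dt) * [p_u*0.000000 + p_m*0.000000 + p_d*0.000000] = 0.000000
  V(2,-1) = exp(-r*dt) * [p_u*1.220000 + p_m*0.000000 + p_d*0.000000] = 0.188991
  V(2,+0) = exp(-r*dt) * [p_u*8.838926 + p_m*1.220000 + p_d*0.000000] = 2.177444
  V(2,+1) = exp(-r*dt) * [p_u*18.819449 + p_m*8.838926 + p_d*1.220000] = 8.985860
  V(2,+2) = exp(-r*dt) * [p_u*31.893578 + p_m*18.819449 + p_d*8.838926] = 18.966214
  V(1,-1) = exp(-r*dt) * [p_u*2.177444 + p_m*0.188991 + p_d*0.000000] = 0.462508
  V(1,+0) = exp(-r*dt) * [p_u*8.985860 + p_m*2.177444 + p_d*0.188991] = 2.867795
  V(1,+1) = exp(-r*dt) * [p_u*18.966214 + p_m*8.985860 + p_d*2.177444] = 9.274748
  V(0,+0) = exp(-r*dt) * [p_u*9.274748 + p_m*2.867795 + p_d*0.462508] = 3.418100

Answer: Price = V(0,0) = 3.4181


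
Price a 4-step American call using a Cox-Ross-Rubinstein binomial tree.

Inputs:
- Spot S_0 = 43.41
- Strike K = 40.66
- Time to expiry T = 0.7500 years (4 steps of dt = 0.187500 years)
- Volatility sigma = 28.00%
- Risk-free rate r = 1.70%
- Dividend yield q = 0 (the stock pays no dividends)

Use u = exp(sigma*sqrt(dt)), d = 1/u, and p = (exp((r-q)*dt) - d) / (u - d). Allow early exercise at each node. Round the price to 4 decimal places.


dt = T/N = 0.187500
u = exp(sigma*sqrt(dt)) = 1.128900; d = 1/u = 0.885818
p = (exp((r-q)*dt) - d) / (u - d) = 0.482860
Discount per step: exp(-r*dt) = 0.996818
Stock lattice S(k, i) with i counting down-moves:
  k=0: S(0,0) = 43.4100
  k=1: S(1,0) = 49.0055; S(1,1) = 38.4534
  k=2: S(2,0) = 55.3223; S(2,1) = 43.4100; S(2,2) = 34.0627
  k=3: S(3,0) = 62.4534; S(3,1) = 49.0055; S(3,2) = 38.4534; S(3,3) = 30.1734
  k=4: S(4,0) = 70.5036; S(4,1) = 55.3223; S(4,2) = 43.4100; S(4,3) = 34.0627; S(4,4) = 26.7281
Terminal payoffs V(N, i) = max(S_T - K, 0):
  V(4,0) = 29.843620; V(4,1) = 14.662348; V(4,2) = 2.750000; V(4,3) = 0.000000; V(4,4) = 0.000000
Backward induction: V(k, i) = exp(-r*dt) * [p * V(k+1, i) + (1-p) * V(k+1, i+1)]; then take max(V_cont, immediate exercise) for American.
  V(3,0) = exp(-r*dt) * [p*29.843620 + (1-p)*14.662348] = 21.922786; exercise = 21.793389; V(3,0) = max -> 21.922786
  V(3,1) = exp(-r*dt) * [p*14.662348 + (1-p)*2.750000] = 8.474939; exercise = 8.345542; V(3,1) = max -> 8.474939
  V(3,2) = exp(-r*dt) * [p*2.750000 + (1-p)*0.000000] = 1.323639; exercise = 0.000000; V(3,2) = max -> 1.323639
  V(3,3) = exp(-r*dt) * [p*0.000000 + (1-p)*0.000000] = 0.000000; exercise = 0.000000; V(3,3) = max -> 0.000000
  V(2,0) = exp(-r*dt) * [p*21.922786 + (1-p)*8.474939] = 14.920731; exercise = 14.662348; V(2,0) = max -> 14.920731
  V(2,1) = exp(-r*dt) * [p*8.474939 + (1-p)*1.323639] = 4.761514; exercise = 2.750000; V(2,1) = max -> 4.761514
  V(2,2) = exp(-r*dt) * [p*1.323639 + (1-p)*0.000000] = 0.637098; exercise = 0.000000; V(2,2) = max -> 0.637098
  V(1,0) = exp(-r*dt) * [p*14.920731 + (1-p)*4.761514] = 9.636229; exercise = 8.345542; V(1,0) = max -> 9.636229
  V(1,1) = exp(-r*dt) * [p*4.761514 + (1-p)*0.637098] = 2.620248; exercise = 0.000000; V(1,1) = max -> 2.620248
  V(0,0) = exp(-r*dt) * [p*9.636229 + (1-p)*2.620248] = 5.988865; exercise = 2.750000; V(0,0) = max -> 5.988865

Answer: Price = V(0,0) = 5.9889


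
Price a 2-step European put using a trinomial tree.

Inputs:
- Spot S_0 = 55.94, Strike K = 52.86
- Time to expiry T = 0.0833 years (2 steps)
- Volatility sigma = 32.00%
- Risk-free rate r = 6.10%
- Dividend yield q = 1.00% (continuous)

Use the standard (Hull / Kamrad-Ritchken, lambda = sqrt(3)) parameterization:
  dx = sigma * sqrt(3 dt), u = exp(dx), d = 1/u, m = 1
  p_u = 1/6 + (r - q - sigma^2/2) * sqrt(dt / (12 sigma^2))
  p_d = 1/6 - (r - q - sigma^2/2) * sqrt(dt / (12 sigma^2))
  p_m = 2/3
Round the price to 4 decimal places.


Answer: Price = V(0,0) = 0.8699

Derivation:
dt = T/N = 0.041650; dx = sigma*sqrt(3*dt) = 0.113114
u = exp(dx) = 1.119760; d = 1/u = 0.893048
p_u = 0.166630, p_m = 0.666667, p_d = 0.166703
Discount per step: exp(-r*dt) = 0.997463
Stock lattice S(k, j) with j the centered position index:
  k=0: S(0,+0) = 55.9400
  k=1: S(1,-1) = 49.9571; S(1,+0) = 55.9400; S(1,+1) = 62.6394
  k=2: S(2,-2) = 44.6141; S(2,-1) = 49.9571; S(2,+0) = 55.9400; S(2,+1) = 62.6394; S(2,+2) = 70.1411
Terminal payoffs V(N, j) = max(K - S_T, 0):
  V(2,-2) = 8.245863; V(2,-1) = 2.902870; V(2,+0) = 0.000000; V(2,+1) = 0.000000; V(2,+2) = 0.000000
Backward induction: V(k, j) = exp(-r*dt) * [p_u * V(k+1, j+1) + p_m * V(k+1, j) + p_d * V(k+1, j-1)]
  V(1,-1) = exp(-r*dt) * [p_u*0.000000 + p_m*2.902870 + p_d*8.245863] = 3.301462
  V(1,+0) = exp(-r*dt) * [p_u*0.000000 + p_m*0.000000 + p_d*2.902870] = 0.482691
  V(1,+1) = exp(-r*dt) * [p_u*0.000000 + p_m*0.000000 + p_d*0.000000] = 0.000000
  V(0,+0) = exp(-r*dt) * [p_u*0.000000 + p_m*0.482691 + p_d*3.301462] = 0.869946


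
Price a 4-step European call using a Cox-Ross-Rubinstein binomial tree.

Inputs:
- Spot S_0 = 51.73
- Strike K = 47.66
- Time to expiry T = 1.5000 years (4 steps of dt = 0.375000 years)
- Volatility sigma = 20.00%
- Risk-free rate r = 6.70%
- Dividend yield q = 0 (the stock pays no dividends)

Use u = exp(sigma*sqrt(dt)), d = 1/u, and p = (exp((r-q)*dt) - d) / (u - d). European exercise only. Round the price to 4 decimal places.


dt = T/N = 0.375000
u = exp(sigma*sqrt(dt)) = 1.130290; d = 1/u = 0.884728
p = (exp((r-q)*dt) - d) / (u - d) = 0.573032
Discount per step: exp(-r*dt) = 0.975188
Stock lattice S(k, i) with i counting down-moves:
  k=0: S(0,0) = 51.7300
  k=1: S(1,0) = 58.4699; S(1,1) = 45.7670
  k=2: S(2,0) = 66.0880; S(2,1) = 51.7300; S(2,2) = 40.4914
  k=3: S(3,0) = 74.6986; S(3,1) = 58.4699; S(3,2) = 45.7670; S(3,3) = 35.8239
  k=4: S(4,0) = 84.4311; S(4,1) = 66.0880; S(4,2) = 51.7300; S(4,3) = 40.4914; S(4,4) = 31.6944
Terminal payoffs V(N, i) = max(S_T - K, 0):
  V(4,0) = 36.771101; V(4,1) = 18.427978; V(4,2) = 4.070000; V(4,3) = 0.000000; V(4,4) = 0.000000
Backward induction: V(k, i) = exp(-r*dt) * [p * V(k+1, i) + (1-p) * V(k+1, i+1)].
  V(3,0) = exp(-r*dt) * [p*36.771101 + (1-p)*18.427978] = 28.221139
  V(3,1) = exp(-r*dt) * [p*18.427978 + (1-p)*4.070000] = 11.992456
  V(3,2) = exp(-r*dt) * [p*4.070000 + (1-p)*0.000000] = 2.274373
  V(3,3) = exp(-r*dt) * [p*0.000000 + (1-p)*0.000000] = 0.000000
  V(2,0) = exp(-r*dt) * [p*28.221139 + (1-p)*11.992456] = 20.763716
  V(2,1) = exp(-r*dt) * [p*11.992456 + (1-p)*2.274373] = 7.648543
  V(2,2) = exp(-r*dt) * [p*2.274373 + (1-p)*0.000000] = 1.270952
  V(1,0) = exp(-r*dt) * [p*20.763716 + (1-p)*7.648543] = 14.787711
  V(1,1) = exp(-r*dt) * [p*7.648543 + (1-p)*1.270952] = 4.803305
  V(0,0) = exp(-r*dt) * [p*14.787711 + (1-p)*4.803305] = 10.263553

Answer: Price = V(0,0) = 10.2636


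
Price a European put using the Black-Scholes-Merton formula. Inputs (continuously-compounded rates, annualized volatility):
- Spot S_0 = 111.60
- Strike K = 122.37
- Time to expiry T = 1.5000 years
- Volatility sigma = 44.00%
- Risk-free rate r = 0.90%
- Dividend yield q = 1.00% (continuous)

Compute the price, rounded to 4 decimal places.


Answer: Price = 30.2532

Derivation:
d1 = (ln(S/K) + (r - q + 0.5*sigma^2) * T) / (sigma * sqrt(T)) = 0.09570047
d2 = d1 - sigma * sqrt(T) = -0.44318728
exp(-rT) = 0.98659072; exp(-qT) = 0.98511194
P = K * exp(-rT) * N(-d2) - S_0 * exp(-qT) * N(-d1)
N(-d1) = 0.46187924; N(-d2) = 0.67118486
P = 122.3700 * 0.98659072 * 0.67118486 - 111.6000 * 0.98511194 * 0.46187924 = 30.2532


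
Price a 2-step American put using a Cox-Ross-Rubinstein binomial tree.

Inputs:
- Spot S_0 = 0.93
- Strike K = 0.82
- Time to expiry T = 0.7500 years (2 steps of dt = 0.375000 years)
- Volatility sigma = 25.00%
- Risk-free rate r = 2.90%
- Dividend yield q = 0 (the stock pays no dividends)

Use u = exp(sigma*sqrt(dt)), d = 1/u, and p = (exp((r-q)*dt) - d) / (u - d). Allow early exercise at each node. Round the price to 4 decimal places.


dt = T/N = 0.375000
u = exp(sigma*sqrt(dt)) = 1.165433; d = 1/u = 0.858050
p = (exp((r-q)*dt) - d) / (u - d) = 0.497374
Discount per step: exp(-r*dt) = 0.989184
Stock lattice S(k, i) with i counting down-moves:
  k=0: S(0,0) = 0.9300
  k=1: S(1,0) = 1.0839; S(1,1) = 0.7980
  k=2: S(2,0) = 1.2632; S(2,1) = 0.9300; S(2,2) = 0.6847
Terminal payoffs V(N, i) = max(K - S_T, 0):
  V(2,0) = 0.000000; V(2,1) = 0.000000; V(2,2) = 0.135288
Backward induction: V(k, i) = exp(-r*dt) * [p * V(k+1, i) + (1-p) * V(k+1, i+1)]; then take max(V_cont, immediate exercise) for American.
  V(1,0) = exp(-r*dt) * [p*0.000000 + (1-p)*0.000000] = 0.000000; exercise = 0.000000; V(1,0) = max -> 0.000000
  V(1,1) = exp(-r*dt) * [p*0.000000 + (1-p)*0.135288] = 0.067264; exercise = 0.022014; V(1,1) = max -> 0.067264
  V(0,0) = exp(-r*dt) * [p*0.000000 + (1-p)*0.067264] = 0.033443; exercise = 0.000000; V(0,0) = max -> 0.033443

Answer: Price = V(0,0) = 0.0334


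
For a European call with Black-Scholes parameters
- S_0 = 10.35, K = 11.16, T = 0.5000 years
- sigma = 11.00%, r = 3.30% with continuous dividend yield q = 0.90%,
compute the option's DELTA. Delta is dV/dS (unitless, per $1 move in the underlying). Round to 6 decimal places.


Answer: Delta = 0.218021

Derivation:
d1 = -0.7755603390; d2 = -0.8533420849
phi(d1) = 0.2953230453; exp(-qT) = 0.9955101098; exp(-rT) = 0.9836353794
N(d1) = 0.2190043128
Delta = exp(-qT) * N(d1) = 0.9955101098 * 0.2190043128 = 0.218021


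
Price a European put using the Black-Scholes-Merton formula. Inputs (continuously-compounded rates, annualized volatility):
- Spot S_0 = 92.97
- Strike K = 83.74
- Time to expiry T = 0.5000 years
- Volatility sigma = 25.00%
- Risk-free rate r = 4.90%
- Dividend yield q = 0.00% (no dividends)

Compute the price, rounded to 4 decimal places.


d1 = (ln(S/K) + (r - q + 0.5*sigma^2) * T) / (sigma * sqrt(T)) = 0.81846252
d2 = d1 - sigma * sqrt(T) = 0.64168583
exp(-rT) = 0.97579769; exp(-qT) = 1.00000000
P = K * exp(-rT) * N(-d2) - S_0 * exp(-qT) * N(-d1)
N(-d1) = 0.20654657; N(-d2) = 0.26053860
P = 83.7400 * 0.97579769 * 0.26053860 - 92.9700 * 1.00000000 * 0.20654657 = 2.0868

Answer: Price = 2.0868


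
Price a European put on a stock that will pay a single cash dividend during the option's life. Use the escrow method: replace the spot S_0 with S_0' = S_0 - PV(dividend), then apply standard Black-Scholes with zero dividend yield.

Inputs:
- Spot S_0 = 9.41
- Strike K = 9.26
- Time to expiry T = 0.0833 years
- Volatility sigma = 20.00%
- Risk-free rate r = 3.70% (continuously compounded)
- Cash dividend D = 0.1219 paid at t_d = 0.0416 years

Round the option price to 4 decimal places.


PV(D) = D * exp(-r * t_d) = 0.1219 * 0.99846198 = 0.12171252
S_0' = S_0 - PV(D) = 9.4100 - 0.12171252 = 9.28828748
d1 = (ln(S_0'/K) + (r + sigma^2/2)*T) / (sigma*sqrt(T)) = 0.13509663
d2 = d1 - sigma*sqrt(T) = 0.07737315
exp(-rT) = 0.99692264
N(-d1) = 0.44626774; N(-d2) = 0.46916335
P = K * exp(-rT) * N(-d2) - S_0' * N(-d1) = 9.2600 * 0.99692264 * 0.46916335 - 9.28828748 * 0.44626774 = 0.1860

Answer: Price = 0.1860


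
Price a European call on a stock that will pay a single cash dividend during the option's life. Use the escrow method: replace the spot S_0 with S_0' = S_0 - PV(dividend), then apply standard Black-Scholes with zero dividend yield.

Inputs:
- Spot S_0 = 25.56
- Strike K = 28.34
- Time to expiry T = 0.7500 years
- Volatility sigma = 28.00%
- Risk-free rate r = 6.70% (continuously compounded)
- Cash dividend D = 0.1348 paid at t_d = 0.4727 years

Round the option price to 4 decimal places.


Answer: Price = 1.8384

Derivation:
PV(D) = D * exp(-r * t_d) = 0.1348 * 0.96882537 = 0.13059766
S_0' = S_0 - PV(D) = 25.5600 - 0.13059766 = 25.42940234
d1 = (ln(S_0'/K) + (r + sigma^2/2)*T) / (sigma*sqrt(T)) = -0.11843168
d2 = d1 - sigma*sqrt(T) = -0.36091880
exp(-rT) = 0.95099165
N(d1) = 0.45286281; N(d2) = 0.35908008
C = S_0' * N(d1) - K * exp(-rT) * N(d2) = 25.42940234 * 0.45286281 - 28.3400 * 0.95099165 * 0.35908008 = 1.8384


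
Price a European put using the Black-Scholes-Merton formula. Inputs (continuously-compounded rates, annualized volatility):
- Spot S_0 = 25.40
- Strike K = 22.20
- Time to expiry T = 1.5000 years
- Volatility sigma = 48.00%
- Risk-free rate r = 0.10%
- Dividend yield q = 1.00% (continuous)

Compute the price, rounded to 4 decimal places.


Answer: Price = 4.1393

Derivation:
d1 = (ln(S/K) + (r - q + 0.5*sigma^2) * T) / (sigma * sqrt(T)) = 0.50003082
d2 = d1 - sigma * sqrt(T) = -0.08784672
exp(-rT) = 0.99850112; exp(-qT) = 0.98511194
P = K * exp(-rT) * N(-d2) - S_0 * exp(-qT) * N(-d1)
N(-d1) = 0.30852669; N(-d2) = 0.53500075
P = 22.2000 * 0.99850112 * 0.53500075 - 25.4000 * 0.98511194 * 0.30852669 = 4.1393


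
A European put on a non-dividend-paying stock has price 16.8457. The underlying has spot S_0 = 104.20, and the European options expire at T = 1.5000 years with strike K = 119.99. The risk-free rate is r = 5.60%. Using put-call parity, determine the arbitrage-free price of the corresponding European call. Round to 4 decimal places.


Answer: Call price = 10.7231

Derivation:
Put-call parity: C - P = S_0 * exp(-qT) - K * exp(-rT).
S_0 * exp(-qT) = 104.2000 * 1.00000000 = 104.20000000
K * exp(-rT) = 119.9900 * 0.91943126 = 110.32255642
C = P + S*exp(-qT) - K*exp(-rT)
C = 16.8457 + 104.20000000 - 110.32255642 = 10.7231


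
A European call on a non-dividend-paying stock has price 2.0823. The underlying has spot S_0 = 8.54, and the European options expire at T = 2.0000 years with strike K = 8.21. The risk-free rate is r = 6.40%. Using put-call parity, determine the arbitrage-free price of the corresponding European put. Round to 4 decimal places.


Put-call parity: C - P = S_0 * exp(-qT) - K * exp(-rT).
S_0 * exp(-qT) = 8.5400 * 1.00000000 = 8.54000000
K * exp(-rT) = 8.2100 * 0.87985338 = 7.22359624
P = C - S*exp(-qT) + K*exp(-rT)
P = 2.0823 - 8.54000000 + 7.22359624 = 0.7659

Answer: Put price = 0.7659


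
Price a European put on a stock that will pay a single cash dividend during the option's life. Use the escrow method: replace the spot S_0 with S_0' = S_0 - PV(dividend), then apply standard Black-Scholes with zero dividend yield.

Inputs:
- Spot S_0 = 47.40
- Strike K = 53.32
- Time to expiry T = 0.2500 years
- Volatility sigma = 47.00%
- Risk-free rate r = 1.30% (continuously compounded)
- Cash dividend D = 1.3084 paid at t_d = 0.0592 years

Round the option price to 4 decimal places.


Answer: Price = 8.9900

Derivation:
PV(D) = D * exp(-r * t_d) = 1.3084 * 0.99923070 = 1.30739344
S_0' = S_0 - PV(D) = 47.4000 - 1.30739344 = 46.09260656
d1 = (ln(S_0'/K) + (r + sigma^2/2)*T) / (sigma*sqrt(T)) = -0.48849547
d2 = d1 - sigma*sqrt(T) = -0.72349547
exp(-rT) = 0.99675528
N(-d1) = 0.68740053; N(-d2) = 0.76531223
P = K * exp(-rT) * N(-d2) - S_0' * N(-d1) = 53.3200 * 0.99675528 * 0.76531223 - 46.09260656 * 0.68740053 = 8.9900


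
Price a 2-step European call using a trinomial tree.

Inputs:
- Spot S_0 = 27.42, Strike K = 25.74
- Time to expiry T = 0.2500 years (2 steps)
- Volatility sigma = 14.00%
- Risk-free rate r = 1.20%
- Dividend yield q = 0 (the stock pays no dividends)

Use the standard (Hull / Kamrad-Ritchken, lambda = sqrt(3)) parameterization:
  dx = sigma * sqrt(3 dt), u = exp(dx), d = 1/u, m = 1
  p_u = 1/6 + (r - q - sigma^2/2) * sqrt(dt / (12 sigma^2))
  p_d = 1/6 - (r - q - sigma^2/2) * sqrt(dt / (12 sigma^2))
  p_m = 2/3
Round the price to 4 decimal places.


dt = T/N = 0.125000; dx = sigma*sqrt(3*dt) = 0.085732
u = exp(dx) = 1.089514; d = 1/u = 0.917840
p_u = 0.168270, p_m = 0.666667, p_d = 0.165063
Discount per step: exp(-r*dt) = 0.998501
Stock lattice S(k, j) with j the centered position index:
  k=0: S(0,+0) = 27.4200
  k=1: S(1,-1) = 25.1672; S(1,+0) = 27.4200; S(1,+1) = 29.8745
  k=2: S(2,-2) = 23.0994; S(2,-1) = 25.1672; S(2,+0) = 27.4200; S(2,+1) = 29.8745; S(2,+2) = 32.5487
Terminal payoffs V(N, j) = max(S_T - K, 0):
  V(2,-2) = 0.000000; V(2,-1) = 0.000000; V(2,+0) = 1.680000; V(2,+1) = 4.134486; V(2,+2) = 6.808685
Backward induction: V(k, j) = exp(-r*dt) * [p_u * V(k+1, j+1) + p_m * V(k+1, j) + p_d * V(k+1, j-1)]
  V(1,-1) = exp(-r*dt) * [p_u*1.680000 + p_m*0.000000 + p_d*0.000000] = 0.282271
  V(1,+0) = exp(-r*dt) * [p_u*4.134486 + p_m*1.680000 + p_d*0.000000] = 1.812991
  V(1,+1) = exp(-r*dt) * [p_u*6.808685 + p_m*4.134486 + p_d*1.680000] = 4.173066
  V(0,+0) = exp(-r*dt) * [p_u*4.173066 + p_m*1.812991 + p_d*0.282271] = 1.954523

Answer: Price = V(0,0) = 1.9545


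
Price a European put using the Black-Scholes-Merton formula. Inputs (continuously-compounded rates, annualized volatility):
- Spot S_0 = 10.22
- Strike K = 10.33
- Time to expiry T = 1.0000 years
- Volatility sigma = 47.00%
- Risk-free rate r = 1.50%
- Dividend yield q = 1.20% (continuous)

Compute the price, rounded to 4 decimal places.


Answer: Price = 1.9227

Derivation:
d1 = (ln(S/K) + (r - q + 0.5*sigma^2) * T) / (sigma * sqrt(T)) = 0.21860490
d2 = d1 - sigma * sqrt(T) = -0.25139510
exp(-rT) = 0.98511194; exp(-qT) = 0.98807171
P = K * exp(-rT) * N(-d2) - S_0 * exp(-qT) * N(-d1)
N(-d1) = 0.41347892; N(-d2) = 0.59924567
P = 10.3300 * 0.98511194 * 0.59924567 - 10.2200 * 0.98807171 * 0.41347892 = 1.9227


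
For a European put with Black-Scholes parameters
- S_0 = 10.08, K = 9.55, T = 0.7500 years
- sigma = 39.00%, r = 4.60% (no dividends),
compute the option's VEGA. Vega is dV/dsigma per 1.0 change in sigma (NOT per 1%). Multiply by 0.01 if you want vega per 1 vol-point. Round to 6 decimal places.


Answer: Vega = 3.173768

Derivation:
d1 = 0.4309390023; d2 = 0.0931890948
phi(d1) = 0.3635666127; exp(-qT) = 1.0000000000; exp(-rT) = 0.9660883397
Vega = S * exp(-qT) * phi(d1) * sqrt(T) = 10.0800 * 1.0000000000 * 0.3635666127 * 0.8660254038 = 3.173768


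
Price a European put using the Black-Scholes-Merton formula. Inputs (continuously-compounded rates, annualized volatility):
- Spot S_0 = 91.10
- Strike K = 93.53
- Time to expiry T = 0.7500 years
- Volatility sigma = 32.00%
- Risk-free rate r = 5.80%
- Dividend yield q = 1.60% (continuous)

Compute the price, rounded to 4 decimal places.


Answer: Price = 9.6637

Derivation:
d1 = (ln(S/K) + (r - q + 0.5*sigma^2) * T) / (sigma * sqrt(T)) = 0.15723977
d2 = d1 - sigma * sqrt(T) = -0.11988836
exp(-rT) = 0.95743255; exp(-qT) = 0.98807171
P = K * exp(-rT) * N(-d2) - S_0 * exp(-qT) * N(-d1)
N(-d1) = 0.43752794; N(-d2) = 0.54771421
P = 93.5300 * 0.95743255 * 0.54771421 - 91.1000 * 0.98807171 * 0.43752794 = 9.6637


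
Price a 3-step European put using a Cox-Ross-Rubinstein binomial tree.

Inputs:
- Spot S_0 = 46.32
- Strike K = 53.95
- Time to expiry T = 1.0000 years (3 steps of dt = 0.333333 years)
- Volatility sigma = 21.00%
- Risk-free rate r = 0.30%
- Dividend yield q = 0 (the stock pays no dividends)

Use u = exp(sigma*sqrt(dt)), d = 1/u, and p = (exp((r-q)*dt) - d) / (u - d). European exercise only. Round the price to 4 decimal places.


Answer: Price = V(0,0) = 8.8144

Derivation:
dt = T/N = 0.333333
u = exp(sigma*sqrt(dt)) = 1.128900; d = 1/u = 0.885818
p = (exp((r-q)*dt) - d) / (u - d) = 0.473842
Discount per step: exp(-r*dt) = 0.999000
Stock lattice S(k, i) with i counting down-moves:
  k=0: S(0,0) = 46.3200
  k=1: S(1,0) = 52.2906; S(1,1) = 41.0311
  k=2: S(2,0) = 59.0309; S(2,1) = 46.3200; S(2,2) = 36.3461
  k=3: S(3,0) = 66.6400; S(3,1) = 52.2906; S(3,2) = 41.0311; S(3,3) = 32.1960
Terminal payoffs V(N, i) = max(K - S_T, 0):
  V(3,0) = 0.000000; V(3,1) = 1.659360; V(3,2) = 12.918902; V(3,3) = 21.753970
Backward induction: V(k, i) = exp(-r*dt) * [p * V(k+1, i) + (1-p) * V(k+1, i+1)].
  V(2,0) = exp(-r*dt) * [p*0.000000 + (1-p)*1.659360] = 0.872213
  V(2,1) = exp(-r*dt) * [p*1.659360 + (1-p)*12.918902] = 7.576077
  V(2,2) = exp(-r*dt) * [p*12.918902 + (1-p)*21.753970] = 17.549984
  V(1,0) = exp(-r*dt) * [p*0.872213 + (1-p)*7.576077] = 4.395107
  V(1,1) = exp(-r*dt) * [p*7.576077 + (1-p)*17.549984] = 12.811109
  V(0,0) = exp(-r*dt) * [p*4.395107 + (1-p)*12.811109] = 8.814434


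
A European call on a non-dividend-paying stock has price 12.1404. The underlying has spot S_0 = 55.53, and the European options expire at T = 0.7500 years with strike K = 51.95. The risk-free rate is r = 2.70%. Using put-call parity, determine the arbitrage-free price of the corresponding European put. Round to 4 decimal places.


Put-call parity: C - P = S_0 * exp(-qT) - K * exp(-rT).
S_0 * exp(-qT) = 55.5300 * 1.00000000 = 55.53000000
K * exp(-rT) = 51.9500 * 0.97995365 = 50.90859234
P = C - S*exp(-qT) + K*exp(-rT)
P = 12.1404 - 55.53000000 + 50.90859234 = 7.5190

Answer: Put price = 7.5190


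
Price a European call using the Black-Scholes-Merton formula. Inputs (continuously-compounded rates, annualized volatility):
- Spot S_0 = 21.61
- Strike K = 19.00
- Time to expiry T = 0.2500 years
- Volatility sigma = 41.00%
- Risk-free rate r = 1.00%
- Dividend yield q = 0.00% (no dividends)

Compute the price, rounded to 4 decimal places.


d1 = (ln(S/K) + (r - q + 0.5*sigma^2) * T) / (sigma * sqrt(T)) = 0.74258386
d2 = d1 - sigma * sqrt(T) = 0.53758386
exp(-rT) = 0.99750312; exp(-qT) = 1.00000000
C = S_0 * exp(-qT) * N(d1) - K * exp(-rT) * N(d2)
N(d1) = 0.77113317; N(d2) = 0.70456781
C = 21.6100 * 1.00000000 * 0.77113317 - 19.0000 * 0.99750312 * 0.70456781 = 3.3108

Answer: Price = 3.3108


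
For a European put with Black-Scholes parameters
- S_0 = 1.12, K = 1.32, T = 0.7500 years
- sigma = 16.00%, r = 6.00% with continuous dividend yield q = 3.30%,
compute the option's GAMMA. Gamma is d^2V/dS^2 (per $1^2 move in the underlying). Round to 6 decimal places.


d1 = -0.9703313170; d2 = -1.1088953816
phi(d1) = 0.2491475555; exp(-qT) = 0.9755537700; exp(-rT) = 0.9559974818
Gamma = exp(-qT) * phi(d1) / (S * sigma * sqrt(T)) = 0.9755537700 * 0.2491475555 / (1.1200 * 0.1600 * 0.8660254038) = 1.566171

Answer: Gamma = 1.566171


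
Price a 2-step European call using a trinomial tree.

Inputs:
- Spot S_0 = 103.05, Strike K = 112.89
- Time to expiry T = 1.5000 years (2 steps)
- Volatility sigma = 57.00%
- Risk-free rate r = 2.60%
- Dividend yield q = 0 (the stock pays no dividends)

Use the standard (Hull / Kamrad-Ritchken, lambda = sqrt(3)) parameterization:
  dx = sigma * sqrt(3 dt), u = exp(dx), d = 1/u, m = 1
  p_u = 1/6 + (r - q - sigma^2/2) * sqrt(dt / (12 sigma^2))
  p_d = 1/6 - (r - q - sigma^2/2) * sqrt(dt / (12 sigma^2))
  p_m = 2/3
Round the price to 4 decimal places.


dt = T/N = 0.750000; dx = sigma*sqrt(3*dt) = 0.855000
u = exp(dx) = 2.351374; d = 1/u = 0.425283
p_u = 0.106820, p_m = 0.666667, p_d = 0.226513
Discount per step: exp(-r*dt) = 0.980689
Stock lattice S(k, j) with j the centered position index:
  k=0: S(0,+0) = 103.0500
  k=1: S(1,-1) = 43.8254; S(1,+0) = 103.0500; S(1,+1) = 242.3091
  k=2: S(2,-2) = 18.6382; S(2,-1) = 43.8254; S(2,+0) = 103.0500; S(2,+1) = 242.3091; S(2,+2) = 569.7595
Terminal payoffs V(N, j) = max(S_T - K, 0):
  V(2,-2) = 0.000000; V(2,-1) = 0.000000; V(2,+0) = 0.000000; V(2,+1) = 129.419130; V(2,+2) = 456.869480
Backward induction: V(k, j) = exp(-r*dt) * [p_u * V(k+1, j+1) + p_m * V(k+1, j) + p_d * V(k+1, j-1)]
  V(1,-1) = exp(-r*dt) * [p_u*0.000000 + p_m*0.000000 + p_d*0.000000] = 0.000000
  V(1,+0) = exp(-r*dt) * [p_u*129.419130 + p_m*0.000000 + p_d*0.000000] = 13.557606
  V(1,+1) = exp(-r*dt) * [p_u*456.869480 + p_m*129.419130 + p_d*0.000000] = 132.473710
  V(0,+0) = exp(-r*dt) * [p_u*132.473710 + p_m*13.557606 + p_d*0.000000] = 22.741459

Answer: Price = V(0,0) = 22.7415


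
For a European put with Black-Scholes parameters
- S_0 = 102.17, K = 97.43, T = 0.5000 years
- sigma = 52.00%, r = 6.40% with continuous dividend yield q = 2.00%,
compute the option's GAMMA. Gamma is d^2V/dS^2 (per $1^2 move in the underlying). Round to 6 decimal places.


d1 = 0.3728735092; d2 = 0.0051779830
phi(d1) = 0.3721509006; exp(-qT) = 0.9900498337; exp(-rT) = 0.9685065821
Gamma = exp(-qT) * phi(d1) / (S * sigma * sqrt(T)) = 0.9900498337 * 0.3721509006 / (102.1700 * 0.5200 * 0.7071067812) = 0.009808

Answer: Gamma = 0.009808


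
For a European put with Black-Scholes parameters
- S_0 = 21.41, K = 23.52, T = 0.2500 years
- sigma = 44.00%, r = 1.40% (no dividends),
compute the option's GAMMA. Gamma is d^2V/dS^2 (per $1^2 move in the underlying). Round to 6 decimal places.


d1 = -0.3013319110; d2 = -0.5213319110
phi(d1) = 0.3812351154; exp(-qT) = 1.0000000000; exp(-rT) = 0.9965061179
Gamma = exp(-qT) * phi(d1) / (S * sigma * sqrt(T)) = 1.0000000000 * 0.3812351154 / (21.4100 * 0.4400 * 0.5000000000) = 0.080938

Answer: Gamma = 0.080938


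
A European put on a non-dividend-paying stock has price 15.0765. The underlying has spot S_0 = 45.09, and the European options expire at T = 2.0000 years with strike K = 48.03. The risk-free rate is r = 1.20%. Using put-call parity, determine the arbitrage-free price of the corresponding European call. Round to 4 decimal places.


Answer: Call price = 13.2755

Derivation:
Put-call parity: C - P = S_0 * exp(-qT) - K * exp(-rT).
S_0 * exp(-qT) = 45.0900 * 1.00000000 = 45.09000000
K * exp(-rT) = 48.0300 * 0.97628571 = 46.89100264
C = P + S*exp(-qT) - K*exp(-rT)
C = 15.0765 + 45.09000000 - 46.89100264 = 13.2755


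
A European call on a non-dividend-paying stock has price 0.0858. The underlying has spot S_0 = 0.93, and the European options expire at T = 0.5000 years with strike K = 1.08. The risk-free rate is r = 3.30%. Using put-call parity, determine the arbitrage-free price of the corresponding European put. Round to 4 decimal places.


Put-call parity: C - P = S_0 * exp(-qT) - K * exp(-rT).
S_0 * exp(-qT) = 0.9300 * 1.00000000 = 0.93000000
K * exp(-rT) = 1.0800 * 0.98363538 = 1.06232621
P = C - S*exp(-qT) + K*exp(-rT)
P = 0.0858 - 0.93000000 + 1.06232621 = 0.2181

Answer: Put price = 0.2181
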